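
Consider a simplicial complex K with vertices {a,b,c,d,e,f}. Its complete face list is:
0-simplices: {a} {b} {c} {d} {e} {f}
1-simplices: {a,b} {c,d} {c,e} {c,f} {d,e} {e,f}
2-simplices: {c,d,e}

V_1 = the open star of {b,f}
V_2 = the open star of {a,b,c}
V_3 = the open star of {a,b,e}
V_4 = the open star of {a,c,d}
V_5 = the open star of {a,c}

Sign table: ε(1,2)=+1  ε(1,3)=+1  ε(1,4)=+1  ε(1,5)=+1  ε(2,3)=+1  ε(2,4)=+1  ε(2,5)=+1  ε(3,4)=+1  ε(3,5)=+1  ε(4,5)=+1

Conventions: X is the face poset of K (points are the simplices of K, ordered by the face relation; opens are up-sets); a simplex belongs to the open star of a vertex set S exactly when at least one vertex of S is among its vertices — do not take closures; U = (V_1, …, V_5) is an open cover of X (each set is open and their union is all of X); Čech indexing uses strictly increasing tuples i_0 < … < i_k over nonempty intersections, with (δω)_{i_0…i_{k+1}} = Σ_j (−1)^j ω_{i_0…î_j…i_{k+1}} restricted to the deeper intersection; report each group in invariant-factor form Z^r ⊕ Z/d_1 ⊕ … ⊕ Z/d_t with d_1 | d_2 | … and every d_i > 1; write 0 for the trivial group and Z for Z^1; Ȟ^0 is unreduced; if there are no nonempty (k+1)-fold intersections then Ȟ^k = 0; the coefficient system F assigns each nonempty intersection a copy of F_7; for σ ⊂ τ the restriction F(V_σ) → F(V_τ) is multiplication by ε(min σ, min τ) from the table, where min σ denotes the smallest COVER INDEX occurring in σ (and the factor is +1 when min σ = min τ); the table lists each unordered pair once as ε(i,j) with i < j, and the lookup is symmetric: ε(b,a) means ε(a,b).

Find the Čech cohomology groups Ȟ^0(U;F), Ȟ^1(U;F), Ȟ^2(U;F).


Ȟ^0 = Z/7, Ȟ^1 = 0 and Ȟ^2 = 0

nonempty overlaps:
  V1={{b},{f},{a,b},{c,f},{e,f}} V2={{a},{b},{c},{a,b},{c,d},{c,e},{c,f},{c,d,e}} V3={{a},{b},{e},{a,b},{c,e},{d,e},{e,f},{c,d,e}} V4={{a},{c},{d},{a,b},{c,d},{c,e},{c,f},{d,e},{c,d,e}} V5={{a},{c},{a,b},{c,d},{c,e},{c,f},{c,d,e}}
  V12={{b},{a,b},{c,f}} V13={{b},{a,b},{e,f}} V14={{a,b},{c,f}} V15={{a,b},{c,f}} V23={{a},{b},{a,b},{c,e},{c,d,e}} V24={{a},{c},{a,b},{c,d},{c,e},{c,f},{c,d,e}} V25={{a},{c},{a,b},{c,d},{c,e},{c,f},{c,d,e}} V34={{a},{a,b},{c,e},{d,e},{c,d,e}} V35={{a},{a,b},{c,e},{c,d,e}} V45={{a},{c},{a,b},{c,d},{c,e},{c,f},{c,d,e}}
  V123={{b},{a,b}} V124={{a,b},{c,f}} V125={{a,b},{c,f}} V134={{a,b}} V135={{a,b}} V145={{a,b},{c,f}} V234={{a},{a,b},{c,e},{c,d,e}} V235={{a},{a,b},{c,e},{c,d,e}} V245={{a},{c},{a,b},{c,d},{c,e},{c,f},{c,d,e}} V345={{a},{a,b},{c,e},{c,d,e}}
  V1234={{a,b}} V1235={{a,b}} V1245={{a,b},{c,f}} V1345={{a,b}} V2345={{a},{a,b},{c,e},{c,d,e}}
  V12345={{a,b}}
C dims 5,10,10,5; δ0: rk_F7 4; δ1: rk_F7 6; δ2: rk_F7 4
degree 0: 5−4−0 = 1 → Ȟ^0 ≅ Z/7
degree 1: 10−6−4 = 0 → Ȟ^1 ≅ 0
degree 2: 10−4−6 = 0 → Ȟ^2 ≅ 0


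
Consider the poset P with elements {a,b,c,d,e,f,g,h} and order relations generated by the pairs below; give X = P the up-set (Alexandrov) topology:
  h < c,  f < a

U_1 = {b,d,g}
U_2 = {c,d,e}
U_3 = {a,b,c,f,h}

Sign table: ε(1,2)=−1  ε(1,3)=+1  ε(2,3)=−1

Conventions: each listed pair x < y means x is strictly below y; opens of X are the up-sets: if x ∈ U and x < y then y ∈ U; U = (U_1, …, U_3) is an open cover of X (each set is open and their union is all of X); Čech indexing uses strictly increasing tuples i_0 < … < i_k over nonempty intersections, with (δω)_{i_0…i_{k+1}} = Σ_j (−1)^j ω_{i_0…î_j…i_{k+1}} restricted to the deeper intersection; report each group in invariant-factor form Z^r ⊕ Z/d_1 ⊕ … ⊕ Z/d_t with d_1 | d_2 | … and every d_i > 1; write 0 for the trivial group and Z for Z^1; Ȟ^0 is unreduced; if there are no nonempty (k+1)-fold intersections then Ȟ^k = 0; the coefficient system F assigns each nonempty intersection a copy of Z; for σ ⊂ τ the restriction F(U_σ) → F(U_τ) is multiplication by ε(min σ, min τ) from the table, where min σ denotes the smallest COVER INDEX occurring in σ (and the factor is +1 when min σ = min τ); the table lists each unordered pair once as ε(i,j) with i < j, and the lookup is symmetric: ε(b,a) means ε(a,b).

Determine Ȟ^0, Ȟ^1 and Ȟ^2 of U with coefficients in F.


nerve simplices:
  U12={d} U13={b} U23={c}
C dims 3,3; δ0: rk 2, SNF 1^2
degree 0: 3−2−0 = 1 → Ȟ^0 ≅ Z
degree 1: 3−0−2 = 1 → Ȟ^1 ≅ Z
degree 2: 0−0−0 = 0 → Ȟ^2 ≅ 0

Ȟ^0 ≅ Z, Ȟ^1 ≅ Z, Ȟ^2 ≅ 0


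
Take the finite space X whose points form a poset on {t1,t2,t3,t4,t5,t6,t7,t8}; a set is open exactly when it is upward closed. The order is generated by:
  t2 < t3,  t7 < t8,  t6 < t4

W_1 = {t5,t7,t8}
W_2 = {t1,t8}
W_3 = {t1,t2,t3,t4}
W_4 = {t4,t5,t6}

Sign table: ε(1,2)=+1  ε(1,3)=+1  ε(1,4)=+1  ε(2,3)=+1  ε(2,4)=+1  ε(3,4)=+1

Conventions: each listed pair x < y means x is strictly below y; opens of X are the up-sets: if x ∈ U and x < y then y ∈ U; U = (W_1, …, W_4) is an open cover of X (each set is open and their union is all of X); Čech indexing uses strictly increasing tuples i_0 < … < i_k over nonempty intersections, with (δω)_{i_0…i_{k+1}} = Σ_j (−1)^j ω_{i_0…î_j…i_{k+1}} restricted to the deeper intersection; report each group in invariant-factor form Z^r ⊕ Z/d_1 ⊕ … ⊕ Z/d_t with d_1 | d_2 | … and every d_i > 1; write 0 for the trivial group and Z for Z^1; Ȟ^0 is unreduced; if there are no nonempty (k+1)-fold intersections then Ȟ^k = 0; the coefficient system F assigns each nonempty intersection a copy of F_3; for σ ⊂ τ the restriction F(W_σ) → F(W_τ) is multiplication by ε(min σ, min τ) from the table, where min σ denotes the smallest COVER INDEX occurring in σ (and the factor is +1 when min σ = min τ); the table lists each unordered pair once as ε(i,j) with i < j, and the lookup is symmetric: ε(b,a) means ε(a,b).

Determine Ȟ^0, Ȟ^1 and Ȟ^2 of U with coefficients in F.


Ȟ^0 = Z/3,  Ȟ^1 = Z/3,  Ȟ^2 = 0

nonempty intersections:
  W12={t8} W14={t5} W23={t1} W34={t4}
C dims 4,4; δ0: rk_F3 3
Ȟ^0: (4−3)−0=1 ⇒ Z/3
Ȟ^1: (4−0)−3=1 ⇒ Z/3
Ȟ^2: (0−0)−0=0 ⇒ 0


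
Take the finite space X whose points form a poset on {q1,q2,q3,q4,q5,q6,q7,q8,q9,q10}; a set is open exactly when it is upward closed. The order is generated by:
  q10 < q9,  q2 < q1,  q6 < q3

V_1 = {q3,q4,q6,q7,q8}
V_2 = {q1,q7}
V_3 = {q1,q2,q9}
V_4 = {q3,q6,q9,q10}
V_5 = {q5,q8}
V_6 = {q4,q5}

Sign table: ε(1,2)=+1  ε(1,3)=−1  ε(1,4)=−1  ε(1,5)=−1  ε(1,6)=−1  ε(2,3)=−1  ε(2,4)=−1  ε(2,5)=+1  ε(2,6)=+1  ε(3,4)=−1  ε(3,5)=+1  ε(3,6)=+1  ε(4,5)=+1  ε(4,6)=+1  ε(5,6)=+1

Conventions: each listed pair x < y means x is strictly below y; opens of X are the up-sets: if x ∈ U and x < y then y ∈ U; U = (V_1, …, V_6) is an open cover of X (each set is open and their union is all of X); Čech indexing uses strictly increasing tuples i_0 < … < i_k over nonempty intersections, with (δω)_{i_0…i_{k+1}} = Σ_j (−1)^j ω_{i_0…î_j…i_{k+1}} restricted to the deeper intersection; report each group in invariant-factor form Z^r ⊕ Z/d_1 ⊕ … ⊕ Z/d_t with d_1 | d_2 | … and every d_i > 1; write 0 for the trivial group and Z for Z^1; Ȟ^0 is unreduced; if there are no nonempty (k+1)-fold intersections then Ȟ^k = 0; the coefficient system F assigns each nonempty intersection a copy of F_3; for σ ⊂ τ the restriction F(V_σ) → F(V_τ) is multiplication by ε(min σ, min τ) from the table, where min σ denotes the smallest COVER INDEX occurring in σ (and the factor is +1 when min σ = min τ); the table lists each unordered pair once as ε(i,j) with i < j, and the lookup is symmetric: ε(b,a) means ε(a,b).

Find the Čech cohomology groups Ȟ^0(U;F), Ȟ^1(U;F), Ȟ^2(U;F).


nerve simplices:
  V12={q7} V14={q3,q6} V15={q8} V16={q4} V23={q1} V34={q9} V56={q5}
C dims 6,7; δ0: rk_F3 6
degree 0: 6−6−0 = 0 → Ȟ^0 ≅ 0
degree 1: 7−0−6 = 1 → Ȟ^1 ≅ Z/3
degree 2: 0−0−0 = 0 → Ȟ^2 ≅ 0

Ȟ^0 ≅ 0,  Ȟ^1 ≅ Z/3,  Ȟ^2 ≅ 0


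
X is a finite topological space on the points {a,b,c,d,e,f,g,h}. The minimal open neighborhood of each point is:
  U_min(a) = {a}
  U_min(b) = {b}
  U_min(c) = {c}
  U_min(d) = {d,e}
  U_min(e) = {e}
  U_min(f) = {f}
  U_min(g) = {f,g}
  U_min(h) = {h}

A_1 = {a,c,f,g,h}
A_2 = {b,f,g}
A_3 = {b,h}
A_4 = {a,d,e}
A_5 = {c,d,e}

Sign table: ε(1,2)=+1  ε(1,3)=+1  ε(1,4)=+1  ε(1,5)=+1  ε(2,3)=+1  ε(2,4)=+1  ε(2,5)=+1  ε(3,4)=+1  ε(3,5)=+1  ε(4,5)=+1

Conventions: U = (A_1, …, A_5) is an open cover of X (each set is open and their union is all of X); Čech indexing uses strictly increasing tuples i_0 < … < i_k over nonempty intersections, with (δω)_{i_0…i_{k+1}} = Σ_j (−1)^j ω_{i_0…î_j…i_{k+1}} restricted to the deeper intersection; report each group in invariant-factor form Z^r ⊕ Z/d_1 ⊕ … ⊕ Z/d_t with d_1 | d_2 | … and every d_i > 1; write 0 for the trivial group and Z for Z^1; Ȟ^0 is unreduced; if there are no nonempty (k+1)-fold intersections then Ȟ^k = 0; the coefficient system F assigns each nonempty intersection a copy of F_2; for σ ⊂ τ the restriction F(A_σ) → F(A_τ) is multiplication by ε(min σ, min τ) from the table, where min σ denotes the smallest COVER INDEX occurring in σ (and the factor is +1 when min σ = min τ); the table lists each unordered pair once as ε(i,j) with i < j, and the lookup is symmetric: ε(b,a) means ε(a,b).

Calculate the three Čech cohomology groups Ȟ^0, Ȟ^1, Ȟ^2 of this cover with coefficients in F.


nerve simplices:
  A12={f,g} A13={h} A14={a} A15={c} A23={b} A45={d,e}
C dims 5,6; δ0: rk_F2 4
degree 0: 5−4−0 = 1 → Ȟ^0 ≅ Z/2
degree 1: 6−0−4 = 2 → Ȟ^1 ≅ Z/2 ⊕ Z/2
degree 2: 0−0−0 = 0 → Ȟ^2 ≅ 0

Ȟ^0 = Z/2,  Ȟ^1 = Z/2 ⊕ Z/2,  Ȟ^2 = 0


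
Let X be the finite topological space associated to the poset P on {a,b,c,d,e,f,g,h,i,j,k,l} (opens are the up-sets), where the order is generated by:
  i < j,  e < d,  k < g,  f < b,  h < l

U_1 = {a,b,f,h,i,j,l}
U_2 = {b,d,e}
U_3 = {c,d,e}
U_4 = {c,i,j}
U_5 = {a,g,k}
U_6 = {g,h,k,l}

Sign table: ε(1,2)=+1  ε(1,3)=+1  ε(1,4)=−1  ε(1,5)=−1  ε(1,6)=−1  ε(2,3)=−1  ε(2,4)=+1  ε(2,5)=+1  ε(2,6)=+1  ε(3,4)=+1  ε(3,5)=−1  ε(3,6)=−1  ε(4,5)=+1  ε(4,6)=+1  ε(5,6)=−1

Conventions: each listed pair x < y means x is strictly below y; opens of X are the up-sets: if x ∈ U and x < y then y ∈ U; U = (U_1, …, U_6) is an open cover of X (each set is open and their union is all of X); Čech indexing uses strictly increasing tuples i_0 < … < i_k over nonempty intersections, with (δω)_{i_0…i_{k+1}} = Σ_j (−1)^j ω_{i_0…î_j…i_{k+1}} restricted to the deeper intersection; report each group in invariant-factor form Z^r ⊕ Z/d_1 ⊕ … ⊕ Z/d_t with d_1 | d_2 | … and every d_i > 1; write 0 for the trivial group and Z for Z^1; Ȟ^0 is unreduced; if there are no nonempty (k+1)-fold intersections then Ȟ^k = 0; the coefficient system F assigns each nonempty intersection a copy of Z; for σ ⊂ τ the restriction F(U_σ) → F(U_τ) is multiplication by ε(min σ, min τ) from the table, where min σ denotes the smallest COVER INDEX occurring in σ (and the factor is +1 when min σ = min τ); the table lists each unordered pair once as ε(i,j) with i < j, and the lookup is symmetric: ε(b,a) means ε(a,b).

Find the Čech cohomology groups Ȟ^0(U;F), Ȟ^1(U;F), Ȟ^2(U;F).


cover nerve:
  U12={b} U14={i,j} U15={a} U16={h,l} U23={d,e} U34={c} U56={g,k}
C dims 6,7; δ0: rk 6, SNF 1^5·2
Ȟ^0: (6−6)−0=0 ⇒ 0
Ȟ^1: (7−0)−6=1 plus torsion [2] ⇒ Z ⊕ Z/2
Ȟ^2: (0−0)−0=0 ⇒ 0

Ȟ^0 = 0,  Ȟ^1 = Z ⊕ Z/2,  Ȟ^2 = 0


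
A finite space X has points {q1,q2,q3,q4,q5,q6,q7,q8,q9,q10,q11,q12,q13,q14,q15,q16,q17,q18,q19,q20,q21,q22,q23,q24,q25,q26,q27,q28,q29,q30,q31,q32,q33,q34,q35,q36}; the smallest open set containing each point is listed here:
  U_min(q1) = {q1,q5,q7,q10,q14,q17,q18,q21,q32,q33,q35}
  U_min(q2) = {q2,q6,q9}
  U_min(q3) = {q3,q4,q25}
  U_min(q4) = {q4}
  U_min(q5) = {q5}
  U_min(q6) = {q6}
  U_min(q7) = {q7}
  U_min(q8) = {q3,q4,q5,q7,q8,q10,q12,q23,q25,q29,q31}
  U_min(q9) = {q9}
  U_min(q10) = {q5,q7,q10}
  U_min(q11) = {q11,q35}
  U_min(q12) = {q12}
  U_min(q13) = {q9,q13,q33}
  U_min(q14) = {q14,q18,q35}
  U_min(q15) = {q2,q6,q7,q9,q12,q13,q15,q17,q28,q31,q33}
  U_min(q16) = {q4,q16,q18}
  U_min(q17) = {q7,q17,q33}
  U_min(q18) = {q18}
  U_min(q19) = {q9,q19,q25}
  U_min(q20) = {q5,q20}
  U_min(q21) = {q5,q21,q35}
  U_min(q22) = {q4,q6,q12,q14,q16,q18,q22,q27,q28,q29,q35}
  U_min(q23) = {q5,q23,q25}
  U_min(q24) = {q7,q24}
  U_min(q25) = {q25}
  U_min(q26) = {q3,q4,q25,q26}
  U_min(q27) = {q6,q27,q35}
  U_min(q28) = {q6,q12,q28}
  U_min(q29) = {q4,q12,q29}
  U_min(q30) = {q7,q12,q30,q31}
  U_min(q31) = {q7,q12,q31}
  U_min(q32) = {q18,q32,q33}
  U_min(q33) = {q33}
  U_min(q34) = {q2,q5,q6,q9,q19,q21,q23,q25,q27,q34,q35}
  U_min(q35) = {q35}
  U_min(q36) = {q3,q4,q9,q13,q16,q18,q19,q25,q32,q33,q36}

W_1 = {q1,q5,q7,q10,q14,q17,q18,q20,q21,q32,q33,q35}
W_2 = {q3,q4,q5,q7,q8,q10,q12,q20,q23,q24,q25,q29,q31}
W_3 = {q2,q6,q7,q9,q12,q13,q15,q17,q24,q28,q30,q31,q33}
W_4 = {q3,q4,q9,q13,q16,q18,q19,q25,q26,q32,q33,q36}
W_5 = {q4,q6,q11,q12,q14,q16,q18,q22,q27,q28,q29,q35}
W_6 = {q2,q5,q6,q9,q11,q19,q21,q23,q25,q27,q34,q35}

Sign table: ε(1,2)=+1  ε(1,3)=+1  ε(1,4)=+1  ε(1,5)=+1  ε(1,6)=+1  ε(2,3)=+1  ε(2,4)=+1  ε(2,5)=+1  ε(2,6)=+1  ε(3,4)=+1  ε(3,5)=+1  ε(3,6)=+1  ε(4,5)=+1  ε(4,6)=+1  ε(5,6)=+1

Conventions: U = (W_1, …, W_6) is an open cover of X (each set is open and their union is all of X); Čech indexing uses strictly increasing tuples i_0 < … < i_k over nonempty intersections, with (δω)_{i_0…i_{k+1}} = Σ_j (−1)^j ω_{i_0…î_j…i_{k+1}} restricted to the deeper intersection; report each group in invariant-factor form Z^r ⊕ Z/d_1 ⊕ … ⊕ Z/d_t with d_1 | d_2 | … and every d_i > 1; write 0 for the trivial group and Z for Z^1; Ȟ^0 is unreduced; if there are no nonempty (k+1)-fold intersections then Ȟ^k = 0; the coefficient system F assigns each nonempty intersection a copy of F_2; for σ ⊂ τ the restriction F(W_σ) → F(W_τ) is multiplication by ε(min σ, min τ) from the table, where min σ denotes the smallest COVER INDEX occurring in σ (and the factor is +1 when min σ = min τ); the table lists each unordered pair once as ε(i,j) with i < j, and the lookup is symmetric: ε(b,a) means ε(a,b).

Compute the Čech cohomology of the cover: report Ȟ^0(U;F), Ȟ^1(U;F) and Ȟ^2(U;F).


Ȟ^0(U;F) ≅ Z/2; Ȟ^1(U;F) ≅ Z/2; Ȟ^2(U;F) ≅ Z/2

nonempty intersections:
  W12={q5,q7,q10,q20} W13={q7,q17,q33} W14={q18,q32,q33} W15={q14,q18,q35} W16={q5,q21,q35} W23={q7,q12,q24,q31} W24={q3,q4,q25} W25={q4,q12,q29} W26={q5,q23,q25} W34={q9,q13,q33} W35={q6,q12,q28} W36={q2,q6,q9} W45={q4,q16,q18} W46={q9,q19,q25} W56={q6,q11,q27,q35}
  W123={q7} W126={q5} W134={q33} W145={q18} W156={q35} W235={q12} W245={q4} W246={q25} W346={q9} W356={q6}
C dims 6,15,10; δ0: rk_F2 5; δ1: rk_F2 9
Ȟ^0: (6−5)−0=1 ⇒ Z/2
Ȟ^1: (15−9)−5=1 ⇒ Z/2
Ȟ^2: (10−0)−9=1 ⇒ Z/2


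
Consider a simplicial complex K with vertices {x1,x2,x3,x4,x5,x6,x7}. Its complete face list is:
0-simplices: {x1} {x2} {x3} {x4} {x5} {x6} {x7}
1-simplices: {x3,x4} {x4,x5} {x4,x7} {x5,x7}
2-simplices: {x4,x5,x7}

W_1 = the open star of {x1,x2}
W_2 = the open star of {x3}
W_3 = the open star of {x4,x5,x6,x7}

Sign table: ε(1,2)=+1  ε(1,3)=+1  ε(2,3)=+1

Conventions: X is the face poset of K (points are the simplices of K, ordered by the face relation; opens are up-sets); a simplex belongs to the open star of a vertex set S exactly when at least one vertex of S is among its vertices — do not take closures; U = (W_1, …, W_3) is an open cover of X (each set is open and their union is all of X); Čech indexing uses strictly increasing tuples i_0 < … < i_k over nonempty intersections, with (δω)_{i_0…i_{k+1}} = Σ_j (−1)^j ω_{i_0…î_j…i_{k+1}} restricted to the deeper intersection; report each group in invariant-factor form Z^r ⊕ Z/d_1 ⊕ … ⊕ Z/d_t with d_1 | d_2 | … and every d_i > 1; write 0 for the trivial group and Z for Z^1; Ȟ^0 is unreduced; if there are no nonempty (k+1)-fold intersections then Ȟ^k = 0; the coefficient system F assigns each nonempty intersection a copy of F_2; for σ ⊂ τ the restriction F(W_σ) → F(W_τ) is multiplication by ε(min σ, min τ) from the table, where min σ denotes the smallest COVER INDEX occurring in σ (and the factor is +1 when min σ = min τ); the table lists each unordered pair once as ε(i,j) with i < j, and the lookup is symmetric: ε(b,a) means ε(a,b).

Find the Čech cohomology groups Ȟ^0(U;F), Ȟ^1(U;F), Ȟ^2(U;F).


nonempty intersections:
  W1={{x1},{x2}} W2={{x3},{x3,x4}} W3={{x4},{x5},{x6},{x7},{x3,x4},{x4,x5},{x4,x7},{x5,x7},{x4,x5,x7}}
  W23={{x3,x4}}
C dims 3,1; δ0: rk_F2 1
Ȟ^0: (3−1)−0=2 ⇒ Z/2 ⊕ Z/2
Ȟ^1: (1−0)−1=0 ⇒ 0
Ȟ^2: (0−0)−0=0 ⇒ 0

Ȟ^0 = Z/2 ⊕ Z/2; Ȟ^1 = 0; Ȟ^2 = 0


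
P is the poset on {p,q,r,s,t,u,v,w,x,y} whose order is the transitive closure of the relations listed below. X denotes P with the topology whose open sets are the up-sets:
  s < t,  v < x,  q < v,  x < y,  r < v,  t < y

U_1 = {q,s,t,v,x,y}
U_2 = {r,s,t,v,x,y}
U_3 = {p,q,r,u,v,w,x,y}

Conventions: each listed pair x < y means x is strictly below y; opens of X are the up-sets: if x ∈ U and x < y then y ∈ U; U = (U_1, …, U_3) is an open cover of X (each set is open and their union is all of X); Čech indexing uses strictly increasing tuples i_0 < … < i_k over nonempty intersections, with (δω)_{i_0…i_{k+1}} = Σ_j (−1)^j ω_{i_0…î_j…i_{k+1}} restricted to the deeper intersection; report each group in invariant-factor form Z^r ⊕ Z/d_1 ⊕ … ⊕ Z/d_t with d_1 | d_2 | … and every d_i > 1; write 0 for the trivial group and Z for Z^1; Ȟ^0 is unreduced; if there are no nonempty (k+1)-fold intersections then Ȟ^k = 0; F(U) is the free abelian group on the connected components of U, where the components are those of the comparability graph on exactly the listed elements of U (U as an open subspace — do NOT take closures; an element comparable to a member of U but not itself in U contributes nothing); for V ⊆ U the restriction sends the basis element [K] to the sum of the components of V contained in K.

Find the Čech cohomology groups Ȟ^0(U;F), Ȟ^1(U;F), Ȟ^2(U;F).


cover nerve:
  U12={s,t,v,x,y} U13={q,v,x,y} U23={r,v,x,y}
  U123={v,x,y}
components per intersection:
  U1: {q,s,t,v,x,y}
  U2: {r,s,t,v,x,y}
  U3: {p} {q,r,v,x,y} {u} {w}
  U12: {s,t,v,x,y}
  U13: {q,v,x,y}
  U23: {r,v,x,y}
  U123: {v,x,y}
C dims 6,3,1; δ0: rk 2, SNF 1^2; δ1: rk 1, SNF 1^1
Ȟ^0: (6−2)−0=4 ⇒ Z^4
Ȟ^1: (3−1)−2=0 ⇒ 0
Ȟ^2: (1−0)−1=0 ⇒ 0

Ȟ^0 = Z^4,  Ȟ^1 = 0,  Ȟ^2 = 0


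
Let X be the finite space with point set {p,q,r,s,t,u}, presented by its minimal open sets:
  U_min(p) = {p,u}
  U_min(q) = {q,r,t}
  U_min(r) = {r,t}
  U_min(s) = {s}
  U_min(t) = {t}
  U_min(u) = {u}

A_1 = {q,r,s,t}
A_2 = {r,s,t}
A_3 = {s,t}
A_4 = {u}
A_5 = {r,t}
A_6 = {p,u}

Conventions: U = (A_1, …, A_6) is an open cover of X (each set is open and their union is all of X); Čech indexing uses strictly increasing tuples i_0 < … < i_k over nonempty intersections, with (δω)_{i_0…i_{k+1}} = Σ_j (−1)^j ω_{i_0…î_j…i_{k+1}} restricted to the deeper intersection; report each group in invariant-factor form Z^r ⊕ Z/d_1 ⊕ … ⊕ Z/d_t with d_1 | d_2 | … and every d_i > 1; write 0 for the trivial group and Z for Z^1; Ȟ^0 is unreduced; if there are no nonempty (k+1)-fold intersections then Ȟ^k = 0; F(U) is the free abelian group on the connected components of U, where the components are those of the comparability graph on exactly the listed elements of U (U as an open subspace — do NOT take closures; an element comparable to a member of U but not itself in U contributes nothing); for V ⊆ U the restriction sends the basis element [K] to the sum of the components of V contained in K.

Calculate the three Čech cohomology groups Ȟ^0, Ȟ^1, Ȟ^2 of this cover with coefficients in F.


Ȟ^0 = Z^3, Ȟ^1 = 0 and Ȟ^2 = 0

nonempty overlaps:
  A12={r,s,t} A13={s,t} A15={r,t} A23={s,t} A25={r,t} A35={t} A46={u}
  A123={s,t} A125={r,t} A135={t} A235={t}
  A1235={t}
components per intersection:
  A1: {q,r,t} {s}
  A2: {r,t} {s}
  A3: {s} {t}
  A4: {u}
  A5: {r,t}
  A6: {p,u}
  A12: {r,t} {s}
  A13: {s} {t}
  A15: {r,t}
  A23: {s} {t}
  A25: {r,t}
  A35: {t}
  A46: {u}
  A123: {s} {t}
  A125: {r,t}
  A135: {t}
  A235: {t}
  A1235: {t}
C dims 9,10,5,1; δ0: rk 6, SNF 1^6; δ1: rk 4, SNF 1^4; δ2: rk 1, SNF 1^1
degree 0: 9−6−0 = 3 → Ȟ^0 ≅ Z^3
degree 1: 10−4−6 = 0 → Ȟ^1 ≅ 0
degree 2: 5−1−4 = 0 → Ȟ^2 ≅ 0


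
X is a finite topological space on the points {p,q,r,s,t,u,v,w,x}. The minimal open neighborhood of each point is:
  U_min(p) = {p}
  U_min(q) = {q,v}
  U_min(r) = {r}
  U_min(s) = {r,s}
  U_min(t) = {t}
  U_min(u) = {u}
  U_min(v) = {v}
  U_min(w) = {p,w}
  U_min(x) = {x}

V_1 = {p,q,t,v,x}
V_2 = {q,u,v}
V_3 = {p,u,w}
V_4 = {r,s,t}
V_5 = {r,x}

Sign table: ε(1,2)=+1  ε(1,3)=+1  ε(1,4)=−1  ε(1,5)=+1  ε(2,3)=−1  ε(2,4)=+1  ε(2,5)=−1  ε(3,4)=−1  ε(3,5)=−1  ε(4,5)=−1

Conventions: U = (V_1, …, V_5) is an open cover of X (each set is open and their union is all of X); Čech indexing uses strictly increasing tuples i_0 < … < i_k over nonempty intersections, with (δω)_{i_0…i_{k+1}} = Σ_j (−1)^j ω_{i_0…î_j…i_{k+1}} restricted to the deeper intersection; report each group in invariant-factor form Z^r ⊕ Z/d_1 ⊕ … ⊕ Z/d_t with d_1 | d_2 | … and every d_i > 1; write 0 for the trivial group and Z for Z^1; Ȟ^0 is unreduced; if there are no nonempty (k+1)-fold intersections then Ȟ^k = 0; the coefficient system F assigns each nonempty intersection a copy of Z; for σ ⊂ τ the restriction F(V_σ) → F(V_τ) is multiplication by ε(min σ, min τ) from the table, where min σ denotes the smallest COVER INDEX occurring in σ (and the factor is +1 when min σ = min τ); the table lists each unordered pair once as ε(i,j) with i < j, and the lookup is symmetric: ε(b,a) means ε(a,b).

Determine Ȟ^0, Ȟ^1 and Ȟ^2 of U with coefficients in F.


Ȟ^0 ≅ 0,  Ȟ^1 ≅ Z ⊕ Z/2,  Ȟ^2 ≅ 0

intersection data:
  V12={q,v} V13={p} V14={t} V15={x} V23={u} V45={r}
C dims 5,6; δ0: rk 5, SNF 1^4·2
Ȟ^0 = (5 − 5) − 0 = 0, so Ȟ^0 ≅ 0
Ȟ^1 = (6 − 0) − 5 = 1 plus torsion [2], so Ȟ^1 ≅ Z ⊕ Z/2
Ȟ^2 = (0 − 0) − 0 = 0, so Ȟ^2 ≅ 0


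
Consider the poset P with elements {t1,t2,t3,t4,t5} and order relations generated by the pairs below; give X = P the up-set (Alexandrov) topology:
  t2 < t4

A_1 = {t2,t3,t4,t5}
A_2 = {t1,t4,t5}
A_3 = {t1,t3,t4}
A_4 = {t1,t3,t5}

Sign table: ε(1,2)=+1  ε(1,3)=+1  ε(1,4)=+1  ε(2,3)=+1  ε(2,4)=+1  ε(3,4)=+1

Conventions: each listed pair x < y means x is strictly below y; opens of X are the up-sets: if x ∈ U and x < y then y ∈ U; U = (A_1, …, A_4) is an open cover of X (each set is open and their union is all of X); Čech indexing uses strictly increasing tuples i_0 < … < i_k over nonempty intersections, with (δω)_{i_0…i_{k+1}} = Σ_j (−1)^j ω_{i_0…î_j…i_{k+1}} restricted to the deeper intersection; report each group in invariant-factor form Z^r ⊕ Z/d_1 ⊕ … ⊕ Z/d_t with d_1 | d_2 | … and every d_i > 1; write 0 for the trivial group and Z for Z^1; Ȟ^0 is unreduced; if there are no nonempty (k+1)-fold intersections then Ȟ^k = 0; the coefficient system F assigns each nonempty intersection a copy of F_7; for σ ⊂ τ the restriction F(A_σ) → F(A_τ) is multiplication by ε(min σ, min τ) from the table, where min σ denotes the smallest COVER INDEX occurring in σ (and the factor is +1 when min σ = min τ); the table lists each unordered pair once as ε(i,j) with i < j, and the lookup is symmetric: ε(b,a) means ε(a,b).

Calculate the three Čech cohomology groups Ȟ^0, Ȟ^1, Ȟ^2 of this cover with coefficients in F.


Ȟ^0(U;F) ≅ Z/7, Ȟ^1(U;F) ≅ 0 and Ȟ^2(U;F) ≅ Z/7

cover nerve:
  A12={t4,t5} A13={t3,t4} A14={t3,t5} A23={t1,t4} A24={t1,t5} A34={t1,t3}
  A123={t4} A124={t5} A134={t3} A234={t1}
C dims 4,6,4; δ0: rk_F7 3; δ1: rk_F7 3
Ȟ^0: (4−3)−0=1 ⇒ Z/7
Ȟ^1: (6−3)−3=0 ⇒ 0
Ȟ^2: (4−0)−3=1 ⇒ Z/7


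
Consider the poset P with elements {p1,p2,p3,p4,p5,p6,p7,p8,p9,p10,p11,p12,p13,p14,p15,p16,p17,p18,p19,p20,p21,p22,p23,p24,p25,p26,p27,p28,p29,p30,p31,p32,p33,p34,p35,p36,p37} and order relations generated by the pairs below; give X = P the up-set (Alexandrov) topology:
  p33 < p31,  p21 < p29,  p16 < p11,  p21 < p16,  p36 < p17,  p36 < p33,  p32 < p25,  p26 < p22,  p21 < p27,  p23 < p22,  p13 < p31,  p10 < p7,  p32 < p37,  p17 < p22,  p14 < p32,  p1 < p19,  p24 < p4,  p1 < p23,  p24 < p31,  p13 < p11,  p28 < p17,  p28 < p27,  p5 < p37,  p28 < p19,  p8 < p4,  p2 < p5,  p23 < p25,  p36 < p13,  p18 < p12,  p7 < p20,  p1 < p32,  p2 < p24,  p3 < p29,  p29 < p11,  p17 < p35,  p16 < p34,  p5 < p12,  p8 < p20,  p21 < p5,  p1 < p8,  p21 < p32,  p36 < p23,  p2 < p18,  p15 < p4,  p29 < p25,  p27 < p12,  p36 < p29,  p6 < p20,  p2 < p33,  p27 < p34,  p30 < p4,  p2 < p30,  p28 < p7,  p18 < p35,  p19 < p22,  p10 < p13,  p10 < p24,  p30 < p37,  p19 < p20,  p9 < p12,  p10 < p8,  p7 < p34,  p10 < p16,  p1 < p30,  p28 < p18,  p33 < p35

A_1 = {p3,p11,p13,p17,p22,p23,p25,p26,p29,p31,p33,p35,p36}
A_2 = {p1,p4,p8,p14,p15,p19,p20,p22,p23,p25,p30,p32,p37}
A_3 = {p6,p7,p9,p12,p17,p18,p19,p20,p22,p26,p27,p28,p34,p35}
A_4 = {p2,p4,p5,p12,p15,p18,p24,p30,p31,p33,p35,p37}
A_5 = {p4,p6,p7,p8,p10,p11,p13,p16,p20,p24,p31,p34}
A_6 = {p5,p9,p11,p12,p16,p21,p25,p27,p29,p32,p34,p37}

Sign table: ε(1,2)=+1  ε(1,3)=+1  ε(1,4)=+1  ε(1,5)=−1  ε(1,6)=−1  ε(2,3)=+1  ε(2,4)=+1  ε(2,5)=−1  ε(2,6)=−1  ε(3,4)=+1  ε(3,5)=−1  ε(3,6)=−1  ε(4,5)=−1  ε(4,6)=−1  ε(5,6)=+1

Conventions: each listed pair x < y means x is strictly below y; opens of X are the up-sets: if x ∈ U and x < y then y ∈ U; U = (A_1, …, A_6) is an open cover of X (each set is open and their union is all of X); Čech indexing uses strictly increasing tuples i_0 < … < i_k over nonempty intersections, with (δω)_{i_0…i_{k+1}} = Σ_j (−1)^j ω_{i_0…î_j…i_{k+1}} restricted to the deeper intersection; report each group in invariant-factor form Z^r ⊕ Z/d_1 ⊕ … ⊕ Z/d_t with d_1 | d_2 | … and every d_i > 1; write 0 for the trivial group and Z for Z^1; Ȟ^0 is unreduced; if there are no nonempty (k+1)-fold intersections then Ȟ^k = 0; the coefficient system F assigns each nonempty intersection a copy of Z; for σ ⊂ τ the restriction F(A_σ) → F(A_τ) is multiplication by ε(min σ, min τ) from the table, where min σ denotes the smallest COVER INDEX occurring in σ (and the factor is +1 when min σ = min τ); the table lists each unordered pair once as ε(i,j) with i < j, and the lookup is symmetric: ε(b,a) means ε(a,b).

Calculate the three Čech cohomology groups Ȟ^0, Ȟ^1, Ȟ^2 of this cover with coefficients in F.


Ȟ^0 = Z; Ȟ^1 = 0; Ȟ^2 = Z/2

nerve of the cover:
  A12={p22,p23,p25} A13={p17,p22,p26,p35} A14={p31,p33,p35} A15={p11,p13,p31} A16={p11,p25,p29} A23={p19,p20,p22} A24={p4,p15,p30,p37} A25={p4,p8,p20} A26={p25,p32,p37} A34={p12,p18,p35} A35={p6,p7,p20,p34} A36={p9,p12,p27,p34} A45={p4,p24,p31} A46={p5,p12,p37} A56={p11,p16,p34}
  A123={p22} A126={p25} A134={p35} A145={p31} A156={p11} A235={p20} A245={p4} A246={p37} A346={p12} A356={p34}
C dims 6,15,10; δ0: rk 5, SNF 1^5; δ1: rk 10, SNF 1^9·2
Ȟ^0 = (6 − 5) − 0 = 1, so Ȟ^0 ≅ Z
Ȟ^1 = (15 − 10) − 5 = 0, so Ȟ^1 ≅ 0
Ȟ^2 = (10 − 0) − 10 = 0 plus torsion [2], so Ȟ^2 ≅ Z/2


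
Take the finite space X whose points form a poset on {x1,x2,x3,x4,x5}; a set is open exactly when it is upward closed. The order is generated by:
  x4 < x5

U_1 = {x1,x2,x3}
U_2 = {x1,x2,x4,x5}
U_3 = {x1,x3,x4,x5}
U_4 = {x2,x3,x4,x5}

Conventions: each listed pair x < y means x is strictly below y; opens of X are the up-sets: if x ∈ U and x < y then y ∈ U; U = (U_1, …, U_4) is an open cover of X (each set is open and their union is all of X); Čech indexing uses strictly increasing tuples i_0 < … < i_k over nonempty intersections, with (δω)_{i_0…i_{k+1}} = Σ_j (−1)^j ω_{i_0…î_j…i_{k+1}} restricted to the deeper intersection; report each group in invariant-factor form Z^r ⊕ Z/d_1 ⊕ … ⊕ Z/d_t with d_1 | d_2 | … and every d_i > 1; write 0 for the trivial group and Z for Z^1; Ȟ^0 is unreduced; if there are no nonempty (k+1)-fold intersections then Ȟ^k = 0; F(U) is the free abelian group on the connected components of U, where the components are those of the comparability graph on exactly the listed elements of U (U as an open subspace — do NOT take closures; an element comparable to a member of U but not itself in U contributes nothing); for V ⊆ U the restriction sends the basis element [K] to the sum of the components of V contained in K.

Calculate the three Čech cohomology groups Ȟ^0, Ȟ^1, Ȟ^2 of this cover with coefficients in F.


cover nerve:
  U12={x1,x2} U13={x1,x3} U14={x2,x3} U23={x1,x4,x5} U24={x2,x4,x5} U34={x3,x4,x5}
  U123={x1} U124={x2} U134={x3} U234={x4,x5}
components per intersection:
  U1: {x1} {x2} {x3}
  U2: {x1} {x2} {x4,x5}
  U3: {x1} {x3} {x4,x5}
  U4: {x2} {x3} {x4,x5}
  U12: {x1} {x2}
  U13: {x1} {x3}
  U14: {x2} {x3}
  U23: {x1} {x4,x5}
  U24: {x2} {x4,x5}
  U34: {x3} {x4,x5}
  U123: {x1}
  U124: {x2}
  U134: {x3}
  U234: {x4,x5}
C dims 12,12,4; δ0: rk 8, SNF 1^8; δ1: rk 4, SNF 1^4
Ȟ^0: (12−8)−0=4 ⇒ Z^4
Ȟ^1: (12−4)−8=0 ⇒ 0
Ȟ^2: (4−0)−4=0 ⇒ 0

Ȟ^0 = Z^4, Ȟ^1 = 0 and Ȟ^2 = 0


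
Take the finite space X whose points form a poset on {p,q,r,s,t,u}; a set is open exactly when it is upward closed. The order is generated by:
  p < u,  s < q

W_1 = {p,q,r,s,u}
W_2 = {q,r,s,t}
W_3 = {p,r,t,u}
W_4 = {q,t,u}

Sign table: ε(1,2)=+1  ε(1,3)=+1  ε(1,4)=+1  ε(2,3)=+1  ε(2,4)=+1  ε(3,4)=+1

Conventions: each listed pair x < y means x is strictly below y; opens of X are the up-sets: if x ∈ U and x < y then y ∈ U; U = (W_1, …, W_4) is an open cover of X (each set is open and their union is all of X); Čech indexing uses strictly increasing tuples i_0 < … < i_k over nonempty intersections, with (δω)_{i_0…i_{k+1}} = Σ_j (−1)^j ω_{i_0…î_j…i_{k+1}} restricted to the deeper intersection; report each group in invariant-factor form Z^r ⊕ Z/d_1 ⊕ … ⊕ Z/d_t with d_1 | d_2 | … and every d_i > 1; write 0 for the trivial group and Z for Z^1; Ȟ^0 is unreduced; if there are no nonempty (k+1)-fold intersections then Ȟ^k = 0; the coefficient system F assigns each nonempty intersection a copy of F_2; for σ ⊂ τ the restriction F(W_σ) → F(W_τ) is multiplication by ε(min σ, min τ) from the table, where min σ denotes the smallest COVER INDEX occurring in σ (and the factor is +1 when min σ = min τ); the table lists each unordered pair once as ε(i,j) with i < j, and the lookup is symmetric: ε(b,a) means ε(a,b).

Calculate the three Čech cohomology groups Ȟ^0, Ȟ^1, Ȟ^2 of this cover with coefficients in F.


nonempty intersections:
  W12={q,r,s} W13={p,r,u} W14={q,u} W23={r,t} W24={q,t} W34={t,u}
  W123={r} W124={q} W134={u} W234={t}
C dims 4,6,4; δ0: rk_F2 3; δ1: rk_F2 3
Ȟ^0: (4−3)−0=1 ⇒ Z/2
Ȟ^1: (6−3)−3=0 ⇒ 0
Ȟ^2: (4−0)−3=1 ⇒ Z/2

Ȟ^0 ≅ Z/2; Ȟ^1 ≅ 0; Ȟ^2 ≅ Z/2


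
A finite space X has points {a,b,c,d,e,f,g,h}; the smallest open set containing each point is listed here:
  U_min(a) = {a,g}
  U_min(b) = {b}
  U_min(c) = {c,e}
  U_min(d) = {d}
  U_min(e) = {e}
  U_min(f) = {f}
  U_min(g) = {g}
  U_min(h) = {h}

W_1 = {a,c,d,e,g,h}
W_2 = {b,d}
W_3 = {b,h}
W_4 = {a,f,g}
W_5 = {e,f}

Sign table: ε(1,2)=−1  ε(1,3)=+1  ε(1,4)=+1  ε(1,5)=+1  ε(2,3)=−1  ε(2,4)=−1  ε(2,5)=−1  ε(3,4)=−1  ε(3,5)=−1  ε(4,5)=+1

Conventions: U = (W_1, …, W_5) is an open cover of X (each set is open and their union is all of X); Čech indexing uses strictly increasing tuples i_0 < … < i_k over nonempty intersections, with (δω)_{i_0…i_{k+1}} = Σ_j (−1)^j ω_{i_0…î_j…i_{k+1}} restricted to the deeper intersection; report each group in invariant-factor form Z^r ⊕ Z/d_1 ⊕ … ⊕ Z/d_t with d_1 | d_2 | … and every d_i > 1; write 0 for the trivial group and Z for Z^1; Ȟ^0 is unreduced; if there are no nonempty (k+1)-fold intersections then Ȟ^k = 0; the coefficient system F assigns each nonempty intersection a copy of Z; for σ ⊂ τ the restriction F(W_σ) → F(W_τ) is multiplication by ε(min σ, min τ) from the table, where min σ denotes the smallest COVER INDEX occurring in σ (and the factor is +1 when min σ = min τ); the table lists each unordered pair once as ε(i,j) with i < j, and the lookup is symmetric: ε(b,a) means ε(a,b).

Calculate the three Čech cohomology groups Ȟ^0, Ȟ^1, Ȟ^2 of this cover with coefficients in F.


intersection data:
  W12={d} W13={h} W14={a,g} W15={e} W23={b} W45={f}
C dims 5,6; δ0: rk 4, SNF 1^4
Ȟ^0 = (5 − 4) − 0 = 1, so Ȟ^0 ≅ Z
Ȟ^1 = (6 − 0) − 4 = 2, so Ȟ^1 ≅ Z^2
Ȟ^2 = (0 − 0) − 0 = 0, so Ȟ^2 ≅ 0

Ȟ^0(U;F) ≅ Z; Ȟ^1(U;F) ≅ Z^2; Ȟ^2(U;F) ≅ 0


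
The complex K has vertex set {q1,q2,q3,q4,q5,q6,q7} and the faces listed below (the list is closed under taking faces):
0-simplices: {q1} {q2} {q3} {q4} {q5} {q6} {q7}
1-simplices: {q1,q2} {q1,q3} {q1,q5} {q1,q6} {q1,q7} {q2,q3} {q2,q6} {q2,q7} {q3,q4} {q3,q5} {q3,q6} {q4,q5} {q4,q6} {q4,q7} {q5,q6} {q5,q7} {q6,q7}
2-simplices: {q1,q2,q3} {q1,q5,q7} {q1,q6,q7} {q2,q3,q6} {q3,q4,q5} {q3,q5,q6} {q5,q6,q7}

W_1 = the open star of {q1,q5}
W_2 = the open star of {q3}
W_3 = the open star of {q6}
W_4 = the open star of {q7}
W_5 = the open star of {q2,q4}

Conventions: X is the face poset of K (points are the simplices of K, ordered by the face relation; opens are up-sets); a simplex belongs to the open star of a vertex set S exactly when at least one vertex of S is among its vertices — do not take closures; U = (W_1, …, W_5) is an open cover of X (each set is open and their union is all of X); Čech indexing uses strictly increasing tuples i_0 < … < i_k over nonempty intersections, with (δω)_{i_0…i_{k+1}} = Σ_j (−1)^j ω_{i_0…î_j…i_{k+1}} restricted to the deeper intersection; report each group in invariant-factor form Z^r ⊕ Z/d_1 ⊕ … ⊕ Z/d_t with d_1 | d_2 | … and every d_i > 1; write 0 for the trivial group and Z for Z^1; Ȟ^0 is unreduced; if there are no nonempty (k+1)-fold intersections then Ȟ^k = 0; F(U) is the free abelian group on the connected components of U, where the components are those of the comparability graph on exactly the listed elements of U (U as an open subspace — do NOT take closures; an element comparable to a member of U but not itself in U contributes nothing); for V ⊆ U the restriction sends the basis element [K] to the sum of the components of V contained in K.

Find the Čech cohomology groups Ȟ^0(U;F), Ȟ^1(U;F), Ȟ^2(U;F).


Ȟ^0(U;F) ≅ Z; Ȟ^1(U;F) ≅ Z^4; Ȟ^2(U;F) ≅ 0

intersection data:
  W1={{q1},{q5},{q1,q2},{q1,q3},{q1,q5},{q1,q6},{q1,q7},{q3,q5},{q4,q5},{q5,q6},{q5,q7},{q1,q2,q3},{q1,q5,q7},{q1,q6,q7},{q3,q4,q5},{q3,q5,q6},{q5,q6,q7}} W2={{q3},{q1,q3},{q2,q3},{q3,q4},{q3,q5},{q3,q6},{q1,q2,q3},{q2,q3,q6},{q3,q4,q5},{q3,q5,q6}} W3={{q6},{q1,q6},{q2,q6},{q3,q6},{q4,q6},{q5,q6},{q6,q7},{q1,q6,q7},{q2,q3,q6},{q3,q5,q6},{q5,q6,q7}} W4={{q7},{q1,q7},{q2,q7},{q4,q7},{q5,q7},{q6,q7},{q1,q5,q7},{q1,q6,q7},{q5,q6,q7}} W5={{q2},{q4},{q1,q2},{q2,q3},{q2,q6},{q2,q7},{q3,q4},{q4,q5},{q4,q6},{q4,q7},{q1,q2,q3},{q2,q3,q6},{q3,q4,q5}}
  W12={{q1,q3},{q3,q5},{q1,q2,q3},{q3,q4,q5},{q3,q5,q6}} W13={{q1,q6},{q5,q6},{q1,q6,q7},{q3,q5,q6},{q5,q6,q7}} W14={{q1,q7},{q5,q7},{q1,q5,q7},{q1,q6,q7},{q5,q6,q7}} W15={{q1,q2},{q4,q5},{q1,q2,q3},{q3,q4,q5}} W23={{q3,q6},{q2,q3,q6},{q3,q5,q6}} W25={{q2,q3},{q3,q4},{q1,q2,q3},{q2,q3,q6},{q3,q4,q5}} W34={{q6,q7},{q1,q6,q7},{q5,q6,q7}} W35={{q2,q6},{q4,q6},{q2,q3,q6}} W45={{q2,q7},{q4,q7}}
  W123={{q3,q5,q6}} W125={{q1,q2,q3},{q3,q4,q5}} W134={{q1,q6,q7},{q5,q6,q7}} W235={{q2,q3,q6}}
components per intersection:
  W1: {{q1},{q5},{q1,q2},{q1,q3},{q1,q5},{q1,q6},{q1,q7},{q3,q5},{q4,q5},{q5,q6},{q5,q7},{q1,q2,q3},{q1,q5,q7},{q1,q6,q7},{q3,q4,q5},{q3,q5,q6},{q5,q6,q7}}
  W2: {{q3},{q1,q3},{q2,q3},{q3,q4},{q3,q5},{q3,q6},{q1,q2,q3},{q2,q3,q6},{q3,q4,q5},{q3,q5,q6}}
  W3: {{q6},{q1,q6},{q2,q6},{q3,q6},{q4,q6},{q5,q6},{q6,q7},{q1,q6,q7},{q2,q3,q6},{q3,q5,q6},{q5,q6,q7}}
  W4: {{q7},{q1,q7},{q2,q7},{q4,q7},{q5,q7},{q6,q7},{q1,q5,q7},{q1,q6,q7},{q5,q6,q7}}
  W5: {{q2},{q1,q2},{q2,q3},{q2,q6},{q2,q7},{q1,q2,q3},{q2,q3,q6}} {{q4},{q3,q4},{q4,q5},{q4,q6},{q4,q7},{q3,q4,q5}}
  W12: {{q1,q3},{q1,q2,q3}} {{q3,q5},{q3,q4,q5},{q3,q5,q6}}
  W13: {{q1,q6},{q1,q6,q7}} {{q5,q6},{q3,q5,q6},{q5,q6,q7}}
  W14: {{q1,q7},{q5,q7},{q1,q5,q7},{q1,q6,q7},{q5,q6,q7}}
  W15: {{q1,q2},{q1,q2,q3}} {{q4,q5},{q3,q4,q5}}
  W23: {{q3,q6},{q2,q3,q6},{q3,q5,q6}}
  W25: {{q2,q3},{q1,q2,q3},{q2,q3,q6}} {{q3,q4},{q3,q4,q5}}
  W34: {{q6,q7},{q1,q6,q7},{q5,q6,q7}}
  W35: {{q2,q6},{q2,q3,q6}} {{q4,q6}}
  W45: {{q2,q7}} {{q4,q7}}
  W123: {{q3,q5,q6}}
  W125: {{q1,q2,q3}} {{q3,q4,q5}}
  W134: {{q1,q6,q7}} {{q5,q6,q7}}
  W235: {{q2,q3,q6}}
C dims 6,15,6; δ0: rk 5, SNF 1^5; δ1: rk 6, SNF 1^6
Ȟ^0 = (6 − 5) − 0 = 1, so Ȟ^0 ≅ Z
Ȟ^1 = (15 − 6) − 5 = 4, so Ȟ^1 ≅ Z^4
Ȟ^2 = (6 − 0) − 6 = 0, so Ȟ^2 ≅ 0


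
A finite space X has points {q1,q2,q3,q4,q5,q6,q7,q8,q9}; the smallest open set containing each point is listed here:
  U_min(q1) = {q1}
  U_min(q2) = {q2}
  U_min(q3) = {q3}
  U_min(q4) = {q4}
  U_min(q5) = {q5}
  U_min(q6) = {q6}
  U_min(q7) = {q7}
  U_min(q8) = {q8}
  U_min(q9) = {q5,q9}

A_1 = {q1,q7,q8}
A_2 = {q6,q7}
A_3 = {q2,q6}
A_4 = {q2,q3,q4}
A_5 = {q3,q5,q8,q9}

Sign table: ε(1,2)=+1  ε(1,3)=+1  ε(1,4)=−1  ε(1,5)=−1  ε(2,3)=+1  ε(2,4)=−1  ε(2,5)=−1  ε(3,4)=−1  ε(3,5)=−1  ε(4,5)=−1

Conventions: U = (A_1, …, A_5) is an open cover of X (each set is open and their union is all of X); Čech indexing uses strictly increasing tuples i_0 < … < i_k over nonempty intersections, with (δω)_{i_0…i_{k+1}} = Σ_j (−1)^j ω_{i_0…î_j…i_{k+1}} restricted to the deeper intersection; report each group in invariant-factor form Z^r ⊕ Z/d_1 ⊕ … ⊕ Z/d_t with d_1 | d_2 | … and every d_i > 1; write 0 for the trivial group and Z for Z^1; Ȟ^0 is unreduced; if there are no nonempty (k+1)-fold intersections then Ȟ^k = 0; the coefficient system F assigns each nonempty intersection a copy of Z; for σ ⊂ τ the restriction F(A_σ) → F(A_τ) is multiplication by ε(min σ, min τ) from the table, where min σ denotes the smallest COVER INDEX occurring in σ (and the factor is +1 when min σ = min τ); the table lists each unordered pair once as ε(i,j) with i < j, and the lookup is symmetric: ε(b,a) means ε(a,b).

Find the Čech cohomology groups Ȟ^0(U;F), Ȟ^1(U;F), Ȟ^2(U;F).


nerve simplices:
  A12={q7} A15={q8} A23={q6} A34={q2} A45={q3}
C dims 5,5; δ0: rk 5, SNF 1^4·2
degree 0: 5−5−0 = 0 → Ȟ^0 ≅ 0
degree 1: 5−0−5 = 0 plus torsion [2] → Ȟ^1 ≅ Z/2
degree 2: 0−0−0 = 0 → Ȟ^2 ≅ 0

Ȟ^0(U;F) ≅ 0,  Ȟ^1(U;F) ≅ Z/2,  Ȟ^2(U;F) ≅ 0


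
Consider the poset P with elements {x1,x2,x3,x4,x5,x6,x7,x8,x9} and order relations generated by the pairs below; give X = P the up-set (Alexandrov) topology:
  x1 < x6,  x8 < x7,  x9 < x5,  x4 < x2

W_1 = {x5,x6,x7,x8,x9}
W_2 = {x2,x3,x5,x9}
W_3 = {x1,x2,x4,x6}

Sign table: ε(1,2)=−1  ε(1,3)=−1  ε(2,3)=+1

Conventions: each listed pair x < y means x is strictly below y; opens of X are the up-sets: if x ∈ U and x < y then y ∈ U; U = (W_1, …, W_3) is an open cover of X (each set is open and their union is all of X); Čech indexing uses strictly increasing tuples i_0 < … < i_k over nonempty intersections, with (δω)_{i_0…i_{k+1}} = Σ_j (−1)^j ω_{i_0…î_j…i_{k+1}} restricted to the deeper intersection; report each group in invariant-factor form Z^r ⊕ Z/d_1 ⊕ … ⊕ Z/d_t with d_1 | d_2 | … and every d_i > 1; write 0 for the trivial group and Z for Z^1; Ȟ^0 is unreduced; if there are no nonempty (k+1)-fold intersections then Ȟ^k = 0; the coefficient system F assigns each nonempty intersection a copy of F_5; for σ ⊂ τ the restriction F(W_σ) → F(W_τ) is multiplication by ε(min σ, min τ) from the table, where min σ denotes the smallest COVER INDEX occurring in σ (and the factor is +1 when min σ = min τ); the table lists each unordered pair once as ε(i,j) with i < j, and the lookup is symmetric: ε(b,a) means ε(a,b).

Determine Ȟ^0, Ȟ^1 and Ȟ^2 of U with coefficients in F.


Ȟ^0(U;F) ≅ Z/5, Ȟ^1(U;F) ≅ Z/5 and Ȟ^2(U;F) ≅ 0

nerve of the cover:
  W12={x5,x9} W13={x6} W23={x2}
C dims 3,3; δ0: rk_F5 2
Ȟ^0 = (3 − 2) − 0 = 1, so Ȟ^0 ≅ Z/5
Ȟ^1 = (3 − 0) − 2 = 1, so Ȟ^1 ≅ Z/5
Ȟ^2 = (0 − 0) − 0 = 0, so Ȟ^2 ≅ 0
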